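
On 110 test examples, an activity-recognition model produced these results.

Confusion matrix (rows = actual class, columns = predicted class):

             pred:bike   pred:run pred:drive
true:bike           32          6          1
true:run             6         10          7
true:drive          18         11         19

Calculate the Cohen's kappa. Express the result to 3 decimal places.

Observed agreement pₒ = trace/N = 61/110 = 0.5545
Expected agreement pₑ = Σ (rowᵢ·colᵢ)/N² = (39·56 + 23·27 + 48·27)/110² = 0.3389
κ = (pₒ − pₑ)/(1 − pₑ) = (0.5545 − 0.3389)/(1 − 0.3389) = 0.326

0.326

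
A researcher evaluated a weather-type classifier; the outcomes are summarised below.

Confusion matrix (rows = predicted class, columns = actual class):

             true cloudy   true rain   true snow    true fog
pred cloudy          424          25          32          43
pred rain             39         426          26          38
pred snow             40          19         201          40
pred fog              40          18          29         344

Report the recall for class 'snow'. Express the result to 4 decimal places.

0.6979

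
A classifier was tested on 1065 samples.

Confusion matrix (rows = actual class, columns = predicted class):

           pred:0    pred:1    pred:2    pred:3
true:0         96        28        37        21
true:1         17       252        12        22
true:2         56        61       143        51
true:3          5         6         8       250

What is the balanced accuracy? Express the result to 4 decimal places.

0.6871

Balanced accuracy = mean of per-class recall.
  0: recall = 96/182 = 0.52747
  1: recall = 252/303 = 0.83168
  2: recall = 143/311 = 0.45981
  3: recall = 250/269 = 0.92937
Mean = (0.52747 + 0.83168 + 0.45981 + 0.92937) / 4 = 0.6871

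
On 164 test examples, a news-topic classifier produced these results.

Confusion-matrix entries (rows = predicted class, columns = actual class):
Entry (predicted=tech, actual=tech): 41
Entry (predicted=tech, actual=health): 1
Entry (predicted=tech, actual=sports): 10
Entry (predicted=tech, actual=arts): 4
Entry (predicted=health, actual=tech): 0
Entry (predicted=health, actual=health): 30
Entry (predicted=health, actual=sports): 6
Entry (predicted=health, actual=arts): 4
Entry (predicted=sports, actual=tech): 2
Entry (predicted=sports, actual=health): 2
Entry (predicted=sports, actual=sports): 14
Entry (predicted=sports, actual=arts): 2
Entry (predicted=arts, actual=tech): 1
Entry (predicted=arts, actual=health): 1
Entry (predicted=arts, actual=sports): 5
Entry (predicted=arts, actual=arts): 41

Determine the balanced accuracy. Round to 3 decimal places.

Balanced accuracy = mean of per-class recall.
  tech: recall = 41/44 = 0.9318
  health: recall = 30/34 = 0.8824
  sports: recall = 14/35 = 0.4000
  arts: recall = 41/51 = 0.8039
Mean = (0.9318 + 0.8824 + 0.4000 + 0.8039) / 4 = 0.755

0.755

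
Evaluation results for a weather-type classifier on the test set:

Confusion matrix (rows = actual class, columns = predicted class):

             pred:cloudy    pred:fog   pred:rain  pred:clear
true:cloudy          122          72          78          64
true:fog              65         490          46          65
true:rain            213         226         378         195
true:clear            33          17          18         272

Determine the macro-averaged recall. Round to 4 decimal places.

0.5681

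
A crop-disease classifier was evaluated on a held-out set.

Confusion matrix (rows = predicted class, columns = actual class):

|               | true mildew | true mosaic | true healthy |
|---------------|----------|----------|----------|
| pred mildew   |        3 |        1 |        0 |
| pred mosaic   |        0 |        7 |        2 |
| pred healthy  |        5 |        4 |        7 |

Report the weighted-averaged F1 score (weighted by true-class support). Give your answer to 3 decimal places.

Per-class F1 score (2·TP/(2·TP+FP+FN)):
  mildew: TP=3, FP=1+0=1, FN=0+5=5 → 6/12 = 0.5000
  mosaic: TP=7, FP=0+2=2, FN=1+4=5 → 14/21 = 0.6667
  healthy: TP=7, FP=5+4=9, FN=0+2=2 → 14/25 = 0.5600
Weighted-F1 score = Σ (supportᵢ/N)·F1 scoreᵢ with N=29: (8/29)·0.5000 + (12/29)·0.6667 + (9/29)·0.5600 = 0.588

0.588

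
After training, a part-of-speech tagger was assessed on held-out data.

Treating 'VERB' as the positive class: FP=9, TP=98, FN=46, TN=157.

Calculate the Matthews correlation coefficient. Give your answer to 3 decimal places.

0.657

MCC = (TP·TN − FP·FN) / √((TP+FP)(TP+FN)(TN+FP)(TN+FN))
Numerator = 98·157 − 9·46 = 14972
Denominator = √(107·144·166·203) = √519218784 = 22786.3728
MCC = 14972 / 22786.3728 = 0.657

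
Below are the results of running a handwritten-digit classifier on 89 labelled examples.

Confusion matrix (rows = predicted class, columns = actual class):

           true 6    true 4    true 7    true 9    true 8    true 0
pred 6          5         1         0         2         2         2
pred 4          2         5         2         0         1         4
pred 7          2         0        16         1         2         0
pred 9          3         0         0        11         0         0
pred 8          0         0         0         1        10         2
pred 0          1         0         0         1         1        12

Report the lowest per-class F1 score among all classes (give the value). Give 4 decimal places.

0.4000

Per-class F1 score (2·TP/(2·TP+FP+FN)):
  6: TP=5, FP=1+0+2+2+2=7, FN=2+2+3+0+1=8 → 10/25 = 0.40000
  4: TP=5, FP=2+2+0+1+4=9, FN=1+0+0+0+0=1 → 10/20 = 0.50000
  7: TP=16, FP=2+0+1+2+0=5, FN=0+2+0+0+0=2 → 32/39 = 0.82051
  9: TP=11, FP=3+0+0+0+0=3, FN=2+0+1+1+1=5 → 22/30 = 0.73333
  8: TP=10, FP=0+0+0+1+2=3, FN=2+1+2+0+1=6 → 20/29 = 0.68966
  0: TP=12, FP=1+0+0+1+1=3, FN=2+4+0+0+2=8 → 24/35 = 0.68571
Lowest is class '6' with F1 score = 0.4000.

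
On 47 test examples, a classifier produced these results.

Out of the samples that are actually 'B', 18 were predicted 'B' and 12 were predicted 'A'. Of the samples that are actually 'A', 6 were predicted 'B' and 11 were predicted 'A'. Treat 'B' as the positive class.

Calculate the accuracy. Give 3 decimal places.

Accuracy = (TP+TN)/N = (18+11)/47 = 0.617

0.617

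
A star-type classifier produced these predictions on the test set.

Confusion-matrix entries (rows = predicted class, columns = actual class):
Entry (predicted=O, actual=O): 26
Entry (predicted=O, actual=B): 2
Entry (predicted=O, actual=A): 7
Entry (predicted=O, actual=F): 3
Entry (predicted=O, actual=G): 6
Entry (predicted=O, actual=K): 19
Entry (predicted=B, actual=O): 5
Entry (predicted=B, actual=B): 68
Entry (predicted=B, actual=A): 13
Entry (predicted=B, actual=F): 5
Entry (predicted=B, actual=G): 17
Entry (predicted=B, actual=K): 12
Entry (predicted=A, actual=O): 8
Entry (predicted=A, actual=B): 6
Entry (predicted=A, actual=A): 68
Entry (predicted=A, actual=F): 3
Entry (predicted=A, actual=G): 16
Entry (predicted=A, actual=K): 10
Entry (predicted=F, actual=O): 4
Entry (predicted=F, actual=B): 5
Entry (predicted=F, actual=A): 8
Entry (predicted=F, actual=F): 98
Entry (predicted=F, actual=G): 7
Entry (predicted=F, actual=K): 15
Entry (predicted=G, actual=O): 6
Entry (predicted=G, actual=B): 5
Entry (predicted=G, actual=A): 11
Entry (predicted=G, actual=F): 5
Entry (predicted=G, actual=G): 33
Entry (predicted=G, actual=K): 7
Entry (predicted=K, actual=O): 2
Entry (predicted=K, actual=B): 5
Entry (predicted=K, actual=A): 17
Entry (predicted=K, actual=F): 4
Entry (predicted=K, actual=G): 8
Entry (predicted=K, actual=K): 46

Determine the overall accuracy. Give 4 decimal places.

0.5845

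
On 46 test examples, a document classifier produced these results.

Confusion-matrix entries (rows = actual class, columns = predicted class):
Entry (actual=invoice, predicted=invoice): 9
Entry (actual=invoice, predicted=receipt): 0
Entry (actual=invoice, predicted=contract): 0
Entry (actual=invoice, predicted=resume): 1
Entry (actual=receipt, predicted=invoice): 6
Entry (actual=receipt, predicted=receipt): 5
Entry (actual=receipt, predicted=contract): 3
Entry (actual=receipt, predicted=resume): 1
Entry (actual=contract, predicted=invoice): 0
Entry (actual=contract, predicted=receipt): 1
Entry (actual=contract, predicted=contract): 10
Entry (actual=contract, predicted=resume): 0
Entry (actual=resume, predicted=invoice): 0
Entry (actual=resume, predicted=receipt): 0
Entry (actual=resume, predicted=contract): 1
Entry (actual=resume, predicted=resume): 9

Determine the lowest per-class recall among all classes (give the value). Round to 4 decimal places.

Per-class recall (TP/(TP+FN)):
  invoice: TP=9, FN=0+0+1=1 → 9/10 = 0.90000
  receipt: TP=5, FN=6+3+1=10 → 5/15 = 0.33333
  contract: TP=10, FN=0+1+0=1 → 10/11 = 0.90909
  resume: TP=9, FN=0+0+1=1 → 9/10 = 0.90000
Lowest is class 'receipt' with recall = 0.3333.

0.3333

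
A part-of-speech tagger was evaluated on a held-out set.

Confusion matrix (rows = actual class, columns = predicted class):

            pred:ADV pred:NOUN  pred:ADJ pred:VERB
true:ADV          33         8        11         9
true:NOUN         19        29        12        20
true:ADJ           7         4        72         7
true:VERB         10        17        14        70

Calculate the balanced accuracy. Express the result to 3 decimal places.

Balanced accuracy = mean of per-class recall.
  ADV: recall = 33/61 = 0.5410
  NOUN: recall = 29/80 = 0.3625
  ADJ: recall = 72/90 = 0.8000
  VERB: recall = 70/111 = 0.6306
Mean = (0.5410 + 0.3625 + 0.8000 + 0.6306) / 4 = 0.584

0.584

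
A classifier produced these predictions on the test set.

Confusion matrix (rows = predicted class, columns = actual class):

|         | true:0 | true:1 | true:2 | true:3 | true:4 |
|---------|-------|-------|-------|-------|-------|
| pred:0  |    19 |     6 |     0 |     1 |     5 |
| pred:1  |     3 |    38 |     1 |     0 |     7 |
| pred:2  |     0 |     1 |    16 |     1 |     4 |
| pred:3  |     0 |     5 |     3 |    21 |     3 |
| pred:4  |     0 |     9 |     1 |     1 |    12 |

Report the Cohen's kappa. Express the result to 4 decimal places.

0.5815

Observed agreement pₒ = trace/N = 106/157 = 0.67516
Expected agreement pₑ = Σ (rowᵢ·colᵢ)/N² = (22·31 + 59·49 + 21·22 + 24·32 + 31·23)/157² = 0.22378
κ = (pₒ − pₑ)/(1 − pₑ) = (0.67516 − 0.22378)/(1 − 0.22378) = 0.5815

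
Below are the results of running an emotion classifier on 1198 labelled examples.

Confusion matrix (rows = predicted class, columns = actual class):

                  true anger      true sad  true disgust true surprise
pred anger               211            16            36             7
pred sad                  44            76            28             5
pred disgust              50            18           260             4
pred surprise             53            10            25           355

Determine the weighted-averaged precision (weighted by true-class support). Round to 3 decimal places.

0.760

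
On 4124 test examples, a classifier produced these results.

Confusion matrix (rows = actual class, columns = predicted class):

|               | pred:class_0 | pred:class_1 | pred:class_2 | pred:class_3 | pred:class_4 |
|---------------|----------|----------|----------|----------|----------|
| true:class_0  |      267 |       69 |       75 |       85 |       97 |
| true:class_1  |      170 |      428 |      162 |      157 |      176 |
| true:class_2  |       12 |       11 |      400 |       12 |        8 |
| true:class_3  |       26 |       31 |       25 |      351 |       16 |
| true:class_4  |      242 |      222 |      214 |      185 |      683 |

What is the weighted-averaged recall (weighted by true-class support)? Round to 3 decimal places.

0.516

Per-class recall (TP/(TP+FN)):
  class_0: TP=267, FN=69+75+85+97=326 → 267/593 = 0.4503
  class_1: TP=428, FN=170+162+157+176=665 → 428/1093 = 0.3916
  class_2: TP=400, FN=12+11+12+8=43 → 400/443 = 0.9029
  class_3: TP=351, FN=26+31+25+16=98 → 351/449 = 0.7817
  class_4: TP=683, FN=242+222+214+185=863 → 683/1546 = 0.4418
Weighted-recall = Σ (supportᵢ/N)·recallᵢ with N=4124: (593/4124)·0.4503 + (1093/4124)·0.3916 + (443/4124)·0.9029 + (449/4124)·0.7817 + (1546/4124)·0.4418 = 0.516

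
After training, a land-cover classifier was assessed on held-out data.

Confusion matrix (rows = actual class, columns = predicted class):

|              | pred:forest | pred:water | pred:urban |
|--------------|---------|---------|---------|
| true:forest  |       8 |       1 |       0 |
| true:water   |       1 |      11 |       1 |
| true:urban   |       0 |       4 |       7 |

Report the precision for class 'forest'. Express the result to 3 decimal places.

0.889

Take TP from the diagonal, FP from the rest of the 'forest' prediction marginal, FN from the rest of the 'forest' actual marginal.
precision = TP/(TP+FP).
forest: TP=8, FP=1+0=1 → 8/9 = 0.8889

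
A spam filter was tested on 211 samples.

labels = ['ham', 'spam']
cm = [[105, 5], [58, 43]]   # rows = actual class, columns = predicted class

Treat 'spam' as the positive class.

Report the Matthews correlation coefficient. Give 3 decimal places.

MCC = (TP·TN − FP·FN) / √((TP+FP)(TP+FN)(TN+FP)(TN+FN))
Numerator = 43·105 − 5·58 = 4225
Denominator = √(48·101·110·163) = √86924640 = 9323.3385
MCC = 4225 / 9323.3385 = 0.453

0.453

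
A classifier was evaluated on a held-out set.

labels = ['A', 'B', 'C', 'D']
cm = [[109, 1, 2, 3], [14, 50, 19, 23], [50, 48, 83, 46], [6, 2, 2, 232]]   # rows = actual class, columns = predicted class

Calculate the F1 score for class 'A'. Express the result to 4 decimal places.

Treat 'A' as positive and all other classes as negative.
F1 score = 2·TP/(2·TP+FP+FN).
A: TP=109, FP=14+50+6=70, FN=1+2+3=6 → 218/294 = 0.74150

0.7415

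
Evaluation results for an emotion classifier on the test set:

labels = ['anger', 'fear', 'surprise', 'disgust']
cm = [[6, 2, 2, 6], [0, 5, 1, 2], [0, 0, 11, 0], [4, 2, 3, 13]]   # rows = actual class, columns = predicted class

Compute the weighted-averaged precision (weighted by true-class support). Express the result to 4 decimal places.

0.6102

Per-class precision (TP/(TP+FP)):
  anger: TP=6, FP=0+0+4=4 → 6/10 = 0.60000
  fear: TP=5, FP=2+0+2=4 → 5/9 = 0.55556
  surprise: TP=11, FP=2+1+3=6 → 11/17 = 0.64706
  disgust: TP=13, FP=6+2+0=8 → 13/21 = 0.61905
Weighted-precision = Σ (supportᵢ/N)·precisionᵢ with N=57: (16/57)·0.60000 + (8/57)·0.55556 + (11/57)·0.64706 + (22/57)·0.61905 = 0.6102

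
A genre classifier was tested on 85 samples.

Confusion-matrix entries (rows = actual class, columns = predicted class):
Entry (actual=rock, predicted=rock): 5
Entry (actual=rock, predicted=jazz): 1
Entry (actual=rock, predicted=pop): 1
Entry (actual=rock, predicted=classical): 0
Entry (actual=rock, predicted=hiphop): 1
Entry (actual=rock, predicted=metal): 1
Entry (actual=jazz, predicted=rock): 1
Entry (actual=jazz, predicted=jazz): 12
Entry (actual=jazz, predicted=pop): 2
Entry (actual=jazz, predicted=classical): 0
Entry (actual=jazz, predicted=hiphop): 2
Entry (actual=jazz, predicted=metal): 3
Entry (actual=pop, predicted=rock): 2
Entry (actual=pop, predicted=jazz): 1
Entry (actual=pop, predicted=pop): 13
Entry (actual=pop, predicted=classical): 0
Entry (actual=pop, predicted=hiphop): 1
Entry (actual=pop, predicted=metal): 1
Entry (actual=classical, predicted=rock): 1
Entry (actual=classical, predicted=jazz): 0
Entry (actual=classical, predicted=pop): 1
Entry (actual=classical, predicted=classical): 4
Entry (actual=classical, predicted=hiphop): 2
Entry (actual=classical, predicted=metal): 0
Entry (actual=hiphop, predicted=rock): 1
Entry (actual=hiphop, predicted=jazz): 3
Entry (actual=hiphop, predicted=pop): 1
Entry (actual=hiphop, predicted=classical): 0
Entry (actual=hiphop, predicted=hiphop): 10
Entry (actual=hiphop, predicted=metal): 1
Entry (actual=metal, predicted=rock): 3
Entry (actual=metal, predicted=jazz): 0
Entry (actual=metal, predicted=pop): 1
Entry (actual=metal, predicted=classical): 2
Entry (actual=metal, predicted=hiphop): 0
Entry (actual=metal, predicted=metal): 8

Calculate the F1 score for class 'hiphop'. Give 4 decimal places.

One-vs-rest for 'hiphop': TP = diagonal; FP = other classes predicted 'hiphop'; FN = 'hiphop' predicted as other.
F1 score = 2·TP/(2·TP+FP+FN).
hiphop: TP=10, FP=1+2+1+2+0=6, FN=1+3+1+0+1=6 → 20/32 = 0.62500

0.6250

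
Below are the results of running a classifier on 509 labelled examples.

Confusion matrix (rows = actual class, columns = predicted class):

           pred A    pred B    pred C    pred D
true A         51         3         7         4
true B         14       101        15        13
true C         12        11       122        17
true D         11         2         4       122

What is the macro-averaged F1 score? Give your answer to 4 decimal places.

Per-class F1 score (2·TP/(2·TP+FP+FN)):
  A: TP=51, FP=14+12+11=37, FN=3+7+4=14 → 102/153 = 0.66667
  B: TP=101, FP=3+11+2=16, FN=14+15+13=42 → 202/260 = 0.77692
  C: TP=122, FP=7+15+4=26, FN=12+11+17=40 → 244/310 = 0.78710
  D: TP=122, FP=4+13+17=34, FN=11+2+4=17 → 244/295 = 0.82712
Macro-F1 score = mean = (0.66667 + 0.77692 + 0.78710 + 0.82712) / 4 = 0.7645

0.7645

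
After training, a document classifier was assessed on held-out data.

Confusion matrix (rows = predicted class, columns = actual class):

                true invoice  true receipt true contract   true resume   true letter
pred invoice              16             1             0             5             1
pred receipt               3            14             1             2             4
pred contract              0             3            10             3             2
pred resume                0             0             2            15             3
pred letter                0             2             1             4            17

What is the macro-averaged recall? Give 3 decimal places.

0.681

Per-class recall (TP/(TP+FN)):
  invoice: TP=16, FN=3+0+0+0=3 → 16/19 = 0.8421
  receipt: TP=14, FN=1+3+0+2=6 → 14/20 = 0.7000
  contract: TP=10, FN=0+1+2+1=4 → 10/14 = 0.7143
  resume: TP=15, FN=5+2+3+4=14 → 15/29 = 0.5172
  letter: TP=17, FN=1+4+2+3=10 → 17/27 = 0.6296
Macro-recall = mean = (0.8421 + 0.7000 + 0.7143 + 0.5172 + 0.6296) / 5 = 0.681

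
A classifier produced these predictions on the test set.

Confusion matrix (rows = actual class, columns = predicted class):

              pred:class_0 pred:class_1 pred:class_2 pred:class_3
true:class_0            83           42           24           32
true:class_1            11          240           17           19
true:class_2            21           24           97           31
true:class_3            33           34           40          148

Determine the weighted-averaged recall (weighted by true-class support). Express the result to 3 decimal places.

Per-class recall (TP/(TP+FN)):
  class_0: TP=83, FN=42+24+32=98 → 83/181 = 0.4586
  class_1: TP=240, FN=11+17+19=47 → 240/287 = 0.8362
  class_2: TP=97, FN=21+24+31=76 → 97/173 = 0.5607
  class_3: TP=148, FN=33+34+40=107 → 148/255 = 0.5804
Weighted-recall = Σ (supportᵢ/N)·recallᵢ with N=896: (181/896)·0.4586 + (287/896)·0.8362 + (173/896)·0.5607 + (255/896)·0.5804 = 0.634

0.634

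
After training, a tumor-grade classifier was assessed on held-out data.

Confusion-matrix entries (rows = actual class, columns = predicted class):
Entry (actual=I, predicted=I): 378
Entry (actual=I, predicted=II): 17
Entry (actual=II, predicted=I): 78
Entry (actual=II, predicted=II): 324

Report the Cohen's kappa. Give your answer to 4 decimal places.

Observed agreement pₒ = trace/N = 702/797 = 0.88080
Expected agreement pₑ = Σ (rowᵢ·colᵢ)/N² = (395·456 + 402·341)/797² = 0.49937
κ = (pₒ − pₑ)/(1 − pₑ) = (0.88080 − 0.49937)/(1 − 0.49937) = 0.7619

0.7619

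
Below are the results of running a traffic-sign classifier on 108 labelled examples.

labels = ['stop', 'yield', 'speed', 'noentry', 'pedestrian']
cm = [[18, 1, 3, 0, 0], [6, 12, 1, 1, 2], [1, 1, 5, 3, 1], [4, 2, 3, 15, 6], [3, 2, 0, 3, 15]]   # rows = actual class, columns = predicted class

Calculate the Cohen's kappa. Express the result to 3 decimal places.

Observed agreement pₒ = trace/N = 65/108 = 0.6019
Expected agreement pₑ = Σ (rowᵢ·colᵢ)/N² = (22·32 + 22·18 + 11·12 + 30·22 + 23·24)/108² = 0.2095
κ = (pₒ − pₑ)/(1 − pₑ) = (0.6019 − 0.2095)/(1 − 0.2095) = 0.496

0.496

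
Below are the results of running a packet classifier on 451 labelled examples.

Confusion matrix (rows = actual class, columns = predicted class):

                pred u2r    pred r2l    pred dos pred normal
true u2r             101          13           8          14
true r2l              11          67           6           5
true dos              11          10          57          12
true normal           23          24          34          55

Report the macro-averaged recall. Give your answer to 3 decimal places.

Per-class recall (TP/(TP+FN)):
  u2r: TP=101, FN=13+8+14=35 → 101/136 = 0.7426
  r2l: TP=67, FN=11+6+5=22 → 67/89 = 0.7528
  dos: TP=57, FN=11+10+12=33 → 57/90 = 0.6333
  normal: TP=55, FN=23+24+34=81 → 55/136 = 0.4044
Macro-recall = mean = (0.7426 + 0.7528 + 0.6333 + 0.4044) / 4 = 0.633

0.633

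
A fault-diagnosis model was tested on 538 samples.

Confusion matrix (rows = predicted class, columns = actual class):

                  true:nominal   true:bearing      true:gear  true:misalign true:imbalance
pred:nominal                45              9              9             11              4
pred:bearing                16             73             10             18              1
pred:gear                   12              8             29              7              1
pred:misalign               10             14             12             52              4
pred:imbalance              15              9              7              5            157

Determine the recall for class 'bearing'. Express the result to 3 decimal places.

0.646

recall = TP/(TP+FN).
bearing: TP=73, FN=9+8+14+9=40 → 73/113 = 0.6460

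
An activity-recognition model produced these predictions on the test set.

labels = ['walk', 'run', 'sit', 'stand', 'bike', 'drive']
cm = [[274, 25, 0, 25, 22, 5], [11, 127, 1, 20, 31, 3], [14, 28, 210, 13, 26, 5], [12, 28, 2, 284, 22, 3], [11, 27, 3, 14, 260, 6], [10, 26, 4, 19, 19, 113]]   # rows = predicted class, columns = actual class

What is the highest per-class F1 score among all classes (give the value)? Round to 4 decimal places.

Per-class F1 score (2·TP/(2·TP+FP+FN)):
  walk: TP=274, FP=25+0+25+22+5=77, FN=11+14+12+11+10=58 → 548/683 = 0.80234
  run: TP=127, FP=11+1+20+31+3=66, FN=25+28+28+27+26=134 → 254/454 = 0.55947
  sit: TP=210, FP=14+28+13+26+5=86, FN=0+1+2+3+4=10 → 420/516 = 0.81395
  stand: TP=284, FP=12+28+2+22+3=67, FN=25+20+13+14+19=91 → 568/726 = 0.78237
  bike: TP=260, FP=11+27+3+14+6=61, FN=22+31+26+22+19=120 → 520/701 = 0.74180
  drive: TP=113, FP=10+26+4+19+19=78, FN=5+3+5+3+6=22 → 226/326 = 0.69325
Highest is class 'sit' with F1 score = 0.8140.

0.8140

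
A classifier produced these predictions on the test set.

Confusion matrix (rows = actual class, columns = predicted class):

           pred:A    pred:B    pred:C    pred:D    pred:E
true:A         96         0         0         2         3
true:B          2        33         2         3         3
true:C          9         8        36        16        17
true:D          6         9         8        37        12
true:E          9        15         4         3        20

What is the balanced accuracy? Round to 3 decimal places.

0.609

Balanced accuracy = mean of per-class recall.
  A: recall = 96/101 = 0.9505
  B: recall = 33/43 = 0.7674
  C: recall = 36/86 = 0.4186
  D: recall = 37/72 = 0.5139
  E: recall = 20/51 = 0.3922
Mean = (0.9505 + 0.7674 + 0.4186 + 0.5139 + 0.3922) / 5 = 0.609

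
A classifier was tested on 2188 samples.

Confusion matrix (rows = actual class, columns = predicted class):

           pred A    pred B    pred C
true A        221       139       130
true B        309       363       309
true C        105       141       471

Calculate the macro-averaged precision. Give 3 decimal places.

Per-class precision (TP/(TP+FP)):
  A: TP=221, FP=309+105=414 → 221/635 = 0.3480
  B: TP=363, FP=139+141=280 → 363/643 = 0.5645
  C: TP=471, FP=130+309=439 → 471/910 = 0.5176
Macro-precision = mean = (0.3480 + 0.5645 + 0.5176) / 3 = 0.477

0.477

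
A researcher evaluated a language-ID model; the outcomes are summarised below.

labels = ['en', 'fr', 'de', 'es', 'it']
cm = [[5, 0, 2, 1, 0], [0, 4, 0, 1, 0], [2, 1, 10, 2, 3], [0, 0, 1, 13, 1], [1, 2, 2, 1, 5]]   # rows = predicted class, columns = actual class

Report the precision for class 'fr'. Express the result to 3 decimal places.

Take TP from the diagonal, FP from the rest of the 'fr' prediction marginal, FN from the rest of the 'fr' actual marginal.
precision = TP/(TP+FP).
fr: TP=4, FP=0+0+1+0=1 → 4/5 = 0.8000

0.800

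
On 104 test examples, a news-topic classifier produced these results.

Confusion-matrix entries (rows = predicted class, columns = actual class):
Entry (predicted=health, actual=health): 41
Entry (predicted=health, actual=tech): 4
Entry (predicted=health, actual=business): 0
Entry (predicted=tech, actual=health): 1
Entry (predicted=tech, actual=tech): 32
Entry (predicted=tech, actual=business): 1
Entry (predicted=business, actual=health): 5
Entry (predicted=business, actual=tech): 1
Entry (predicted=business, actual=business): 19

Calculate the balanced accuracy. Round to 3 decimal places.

0.896

Balanced accuracy = mean of per-class recall.
  health: recall = 41/47 = 0.8723
  tech: recall = 32/37 = 0.8649
  business: recall = 19/20 = 0.9500
Mean = (0.8723 + 0.8649 + 0.9500) / 3 = 0.896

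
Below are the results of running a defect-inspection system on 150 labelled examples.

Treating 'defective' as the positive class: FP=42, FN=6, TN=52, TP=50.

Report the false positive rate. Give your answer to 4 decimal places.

0.4468

FPR = FP/(FP+TN) = 42/(42+52) = 0.4468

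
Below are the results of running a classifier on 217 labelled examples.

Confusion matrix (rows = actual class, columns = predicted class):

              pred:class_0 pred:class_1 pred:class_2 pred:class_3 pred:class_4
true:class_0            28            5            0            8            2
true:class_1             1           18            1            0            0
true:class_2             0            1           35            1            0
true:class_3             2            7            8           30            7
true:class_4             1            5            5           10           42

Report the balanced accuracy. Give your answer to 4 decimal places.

0.7439

Balanced accuracy = mean of per-class recall.
  class_0: recall = 28/43 = 0.65116
  class_1: recall = 18/20 = 0.90000
  class_2: recall = 35/37 = 0.94595
  class_3: recall = 30/54 = 0.55556
  class_4: recall = 42/63 = 0.66667
Mean = (0.65116 + 0.90000 + 0.94595 + 0.55556 + 0.66667) / 5 = 0.7439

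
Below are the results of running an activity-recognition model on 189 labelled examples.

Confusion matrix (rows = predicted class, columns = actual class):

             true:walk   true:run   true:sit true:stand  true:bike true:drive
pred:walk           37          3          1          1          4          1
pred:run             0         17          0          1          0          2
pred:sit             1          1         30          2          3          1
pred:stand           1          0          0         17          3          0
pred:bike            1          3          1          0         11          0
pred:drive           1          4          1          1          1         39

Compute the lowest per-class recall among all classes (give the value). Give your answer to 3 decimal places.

0.500

Per-class recall (TP/(TP+FN)):
  walk: TP=37, FN=0+1+1+1+1=4 → 37/41 = 0.9024
  run: TP=17, FN=3+1+0+3+4=11 → 17/28 = 0.6071
  sit: TP=30, FN=1+0+0+1+1=3 → 30/33 = 0.9091
  stand: TP=17, FN=1+1+2+0+1=5 → 17/22 = 0.7727
  bike: TP=11, FN=4+0+3+3+1=11 → 11/22 = 0.5000
  drive: TP=39, FN=1+2+1+0+0=4 → 39/43 = 0.9070
Lowest is class 'bike' with recall = 0.500.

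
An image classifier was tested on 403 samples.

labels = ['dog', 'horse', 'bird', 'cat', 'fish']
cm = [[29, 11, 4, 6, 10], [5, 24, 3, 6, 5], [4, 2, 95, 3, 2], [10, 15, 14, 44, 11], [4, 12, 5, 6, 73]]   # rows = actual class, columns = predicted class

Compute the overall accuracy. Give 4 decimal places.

Accuracy = trace / total = (29+24+95+44+73=265) / 403 = 265/403 = 0.6576

0.6576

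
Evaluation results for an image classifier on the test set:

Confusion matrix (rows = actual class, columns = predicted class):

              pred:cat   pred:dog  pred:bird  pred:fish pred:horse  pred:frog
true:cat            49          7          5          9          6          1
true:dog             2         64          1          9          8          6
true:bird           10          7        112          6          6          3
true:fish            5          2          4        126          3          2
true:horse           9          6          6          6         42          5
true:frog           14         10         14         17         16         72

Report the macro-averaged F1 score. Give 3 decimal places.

0.671

Per-class F1 score (2·TP/(2·TP+FP+FN)):
  cat: TP=49, FP=2+10+5+9+14=40, FN=7+5+9+6+1=28 → 98/166 = 0.5904
  dog: TP=64, FP=7+7+2+6+10=32, FN=2+1+9+8+6=26 → 128/186 = 0.6882
  bird: TP=112, FP=5+1+4+6+14=30, FN=10+7+6+6+3=32 → 224/286 = 0.7832
  fish: TP=126, FP=9+9+6+6+17=47, FN=5+2+4+3+2=16 → 252/315 = 0.8000
  horse: TP=42, FP=6+8+6+3+16=39, FN=9+6+6+6+5=32 → 84/155 = 0.5419
  frog: TP=72, FP=1+6+3+2+5=17, FN=14+10+14+17+16=71 → 144/232 = 0.6207
Macro-F1 score = mean = (0.5904 + 0.6882 + 0.7832 + 0.8000 + 0.5419 + 0.6207) / 6 = 0.671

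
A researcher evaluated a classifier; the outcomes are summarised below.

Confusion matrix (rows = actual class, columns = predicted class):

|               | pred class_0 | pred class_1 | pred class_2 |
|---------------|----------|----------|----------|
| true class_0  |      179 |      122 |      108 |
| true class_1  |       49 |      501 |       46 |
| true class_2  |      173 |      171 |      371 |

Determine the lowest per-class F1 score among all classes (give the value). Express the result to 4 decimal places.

0.4420

Per-class F1 score (2·TP/(2·TP+FP+FN)):
  class_0: TP=179, FP=49+173=222, FN=122+108=230 → 358/810 = 0.44198
  class_1: TP=501, FP=122+171=293, FN=49+46=95 → 1002/1390 = 0.72086
  class_2: TP=371, FP=108+46=154, FN=173+171=344 → 742/1240 = 0.59839
Lowest is class 'class_0' with F1 score = 0.4420.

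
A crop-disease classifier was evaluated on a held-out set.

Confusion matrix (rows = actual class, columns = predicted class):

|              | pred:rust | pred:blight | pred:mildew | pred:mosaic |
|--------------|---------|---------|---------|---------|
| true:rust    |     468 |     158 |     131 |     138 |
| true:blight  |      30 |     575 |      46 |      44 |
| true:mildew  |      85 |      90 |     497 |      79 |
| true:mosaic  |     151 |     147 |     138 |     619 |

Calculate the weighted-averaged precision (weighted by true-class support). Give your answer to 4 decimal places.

0.6432

Per-class precision (TP/(TP+FP)):
  rust: TP=468, FP=30+85+151=266 → 468/734 = 0.63760
  blight: TP=575, FP=158+90+147=395 → 575/970 = 0.59278
  mildew: TP=497, FP=131+46+138=315 → 497/812 = 0.61207
  mosaic: TP=619, FP=138+44+79=261 → 619/880 = 0.70341
Weighted-precision = Σ (supportᵢ/N)·precisionᵢ with N=3396: (895/3396)·0.63760 + (695/3396)·0.59278 + (751/3396)·0.61207 + (1055/3396)·0.70341 = 0.6432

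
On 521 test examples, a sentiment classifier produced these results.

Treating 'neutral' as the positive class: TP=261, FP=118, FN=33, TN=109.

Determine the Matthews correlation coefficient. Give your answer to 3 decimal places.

0.410

MCC = (TP·TN − FP·FN) / √((TP+FP)(TP+FN)(TN+FP)(TN+FN))
Numerator = 261·109 − 118·33 = 24555
Denominator = √(379·294·227·142) = √3591705684 = 59930.8408
MCC = 24555 / 59930.8408 = 0.410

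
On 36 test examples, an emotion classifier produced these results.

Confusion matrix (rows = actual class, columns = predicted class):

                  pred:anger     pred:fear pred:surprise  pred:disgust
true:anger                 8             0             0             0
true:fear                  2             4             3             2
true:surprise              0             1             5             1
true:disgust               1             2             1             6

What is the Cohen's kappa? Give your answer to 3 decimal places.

0.521

Observed agreement pₒ = trace/N = 23/36 = 0.6389
Expected agreement pₑ = Σ (rowᵢ·colᵢ)/N² = (8·11 + 11·7 + 7·9 + 10·9)/36² = 0.2454
κ = (pₒ − pₑ)/(1 − pₑ) = (0.6389 − 0.2454)/(1 − 0.2454) = 0.521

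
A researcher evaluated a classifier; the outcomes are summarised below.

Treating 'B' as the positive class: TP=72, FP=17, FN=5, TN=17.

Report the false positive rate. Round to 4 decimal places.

0.5000

FPR = FP/(FP+TN) = 17/(17+17) = 0.5000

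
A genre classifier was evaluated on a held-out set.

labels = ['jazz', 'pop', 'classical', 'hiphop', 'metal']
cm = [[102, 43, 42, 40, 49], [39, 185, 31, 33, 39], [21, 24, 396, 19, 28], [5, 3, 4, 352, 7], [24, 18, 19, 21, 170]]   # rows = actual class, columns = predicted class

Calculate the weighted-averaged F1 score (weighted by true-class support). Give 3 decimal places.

Per-class F1 score (2·TP/(2·TP+FP+FN)):
  jazz: TP=102, FP=39+21+5+24=89, FN=43+42+40+49=174 → 204/467 = 0.4368
  pop: TP=185, FP=43+24+3+18=88, FN=39+31+33+39=142 → 370/600 = 0.6167
  classical: TP=396, FP=42+31+4+19=96, FN=21+24+19+28=92 → 792/980 = 0.8082
  hiphop: TP=352, FP=40+33+19+21=113, FN=5+3+4+7=19 → 704/836 = 0.8421
  metal: TP=170, FP=49+39+28+7=123, FN=24+18+19+21=82 → 340/545 = 0.6239
Weighted-F1 score = Σ (supportᵢ/N)·F1 scoreᵢ with N=1714: (276/1714)·0.4368 + (327/1714)·0.6167 + (488/1714)·0.8082 + (371/1714)·0.8421 + (252/1714)·0.6239 = 0.692

0.692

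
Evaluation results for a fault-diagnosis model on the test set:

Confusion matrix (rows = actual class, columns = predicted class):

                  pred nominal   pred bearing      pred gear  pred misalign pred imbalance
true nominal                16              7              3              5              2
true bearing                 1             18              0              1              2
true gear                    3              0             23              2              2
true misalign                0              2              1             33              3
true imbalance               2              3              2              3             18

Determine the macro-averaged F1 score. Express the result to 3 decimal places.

0.701

Per-class F1 score (2·TP/(2·TP+FP+FN)):
  nominal: TP=16, FP=1+3+0+2=6, FN=7+3+5+2=17 → 32/55 = 0.5818
  bearing: TP=18, FP=7+0+2+3=12, FN=1+0+1+2=4 → 36/52 = 0.6923
  gear: TP=23, FP=3+0+1+2=6, FN=3+0+2+2=7 → 46/59 = 0.7797
  misalign: TP=33, FP=5+1+2+3=11, FN=0+2+1+3=6 → 66/83 = 0.7952
  imbalance: TP=18, FP=2+2+2+3=9, FN=2+3+2+3=10 → 36/55 = 0.6545
Macro-F1 score = mean = (0.5818 + 0.6923 + 0.7797 + 0.7952 + 0.6545) / 5 = 0.701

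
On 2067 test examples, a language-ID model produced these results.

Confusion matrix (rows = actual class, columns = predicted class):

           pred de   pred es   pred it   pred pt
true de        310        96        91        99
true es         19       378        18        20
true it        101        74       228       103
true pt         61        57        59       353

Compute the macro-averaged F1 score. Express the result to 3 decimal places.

0.610

Per-class F1 score (2·TP/(2·TP+FP+FN)):
  de: TP=310, FP=19+101+61=181, FN=96+91+99=286 → 620/1087 = 0.5704
  es: TP=378, FP=96+74+57=227, FN=19+18+20=57 → 756/1040 = 0.7269
  it: TP=228, FP=91+18+59=168, FN=101+74+103=278 → 456/902 = 0.5055
  pt: TP=353, FP=99+20+103=222, FN=61+57+59=177 → 706/1105 = 0.6389
Macro-F1 score = mean = (0.5704 + 0.7269 + 0.5055 + 0.6389) / 4 = 0.610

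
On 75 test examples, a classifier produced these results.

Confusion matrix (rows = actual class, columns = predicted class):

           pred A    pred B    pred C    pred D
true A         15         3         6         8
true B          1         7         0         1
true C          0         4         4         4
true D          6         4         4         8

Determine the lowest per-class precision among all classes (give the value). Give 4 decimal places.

0.2857

Per-class precision (TP/(TP+FP)):
  A: TP=15, FP=1+0+6=7 → 15/22 = 0.68182
  B: TP=7, FP=3+4+4=11 → 7/18 = 0.38889
  C: TP=4, FP=6+0+4=10 → 4/14 = 0.28571
  D: TP=8, FP=8+1+4=13 → 8/21 = 0.38095
Lowest is class 'C' with precision = 0.2857.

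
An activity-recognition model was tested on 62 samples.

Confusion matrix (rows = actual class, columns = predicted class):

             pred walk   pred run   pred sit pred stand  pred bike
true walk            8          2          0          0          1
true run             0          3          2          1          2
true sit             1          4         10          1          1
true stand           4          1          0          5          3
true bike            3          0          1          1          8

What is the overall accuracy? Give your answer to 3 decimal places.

Accuracy = trace / total = (8+3+10+5+8=34) / 62 = 34/62 = 0.548

0.548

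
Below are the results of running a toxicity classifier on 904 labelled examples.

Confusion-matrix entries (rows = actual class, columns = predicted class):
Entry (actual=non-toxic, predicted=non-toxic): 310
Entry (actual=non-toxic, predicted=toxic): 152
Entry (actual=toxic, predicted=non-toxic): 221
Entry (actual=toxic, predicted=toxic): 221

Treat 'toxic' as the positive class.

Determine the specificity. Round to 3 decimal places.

0.671

Specificity = TN/(TN+FP) = 310/(310+152) = 0.671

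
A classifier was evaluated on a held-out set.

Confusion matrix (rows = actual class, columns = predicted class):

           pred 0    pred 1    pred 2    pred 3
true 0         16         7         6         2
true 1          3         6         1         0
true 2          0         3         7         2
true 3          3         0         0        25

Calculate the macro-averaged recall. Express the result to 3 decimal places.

Per-class recall (TP/(TP+FN)):
  0: TP=16, FN=7+6+2=15 → 16/31 = 0.5161
  1: TP=6, FN=3+1+0=4 → 6/10 = 0.6000
  2: TP=7, FN=0+3+2=5 → 7/12 = 0.5833
  3: TP=25, FN=3+0+0=3 → 25/28 = 0.8929
Macro-recall = mean = (0.5161 + 0.6000 + 0.5833 + 0.8929) / 4 = 0.648

0.648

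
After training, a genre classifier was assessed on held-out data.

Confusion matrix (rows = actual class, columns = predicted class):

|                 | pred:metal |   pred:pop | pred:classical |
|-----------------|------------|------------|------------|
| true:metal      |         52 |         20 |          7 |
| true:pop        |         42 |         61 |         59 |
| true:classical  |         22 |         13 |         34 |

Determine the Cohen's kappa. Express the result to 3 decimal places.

Observed agreement pₒ = trace/N = 147/310 = 0.4742
Expected agreement pₑ = Σ (rowᵢ·colᵢ)/N² = (79·116 + 162·94 + 69·100)/310² = 0.3256
κ = (pₒ − pₑ)/(1 − pₑ) = (0.4742 − 0.3256)/(1 − 0.3256) = 0.220

0.220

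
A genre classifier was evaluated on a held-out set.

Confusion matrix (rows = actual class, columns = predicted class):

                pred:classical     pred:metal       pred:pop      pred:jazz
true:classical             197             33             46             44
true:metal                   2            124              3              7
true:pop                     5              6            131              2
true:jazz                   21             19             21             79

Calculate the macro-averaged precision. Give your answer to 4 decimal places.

Per-class precision (TP/(TP+FP)):
  classical: TP=197, FP=2+5+21=28 → 197/225 = 0.87556
  metal: TP=124, FP=33+6+19=58 → 124/182 = 0.68132
  pop: TP=131, FP=46+3+21=70 → 131/201 = 0.65174
  jazz: TP=79, FP=44+7+2=53 → 79/132 = 0.59848
Macro-precision = mean = (0.87556 + 0.68132 + 0.65174 + 0.59848) / 4 = 0.7018

0.7018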